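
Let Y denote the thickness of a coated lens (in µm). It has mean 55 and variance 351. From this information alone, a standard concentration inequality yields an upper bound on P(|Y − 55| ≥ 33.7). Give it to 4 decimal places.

Mean and variance are known, so Chebyshev's inequality applies.
Chebyshev: P(|Y − μ| ≥ t) ≤ Var(Y)/t².
Bound = 351 / 1135.69 = 0.3091.

0.3091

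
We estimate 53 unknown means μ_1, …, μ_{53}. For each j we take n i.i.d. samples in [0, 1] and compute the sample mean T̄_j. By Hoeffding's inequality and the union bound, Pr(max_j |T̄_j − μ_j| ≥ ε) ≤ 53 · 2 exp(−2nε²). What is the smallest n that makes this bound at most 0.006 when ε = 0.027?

Need 2·53·exp(−2nε²) ≤ 0.006, i.e. exp(−2nε²) ≤ 0.006/106.
So 2nε² ≥ ln(106/0.006) = 9.779435.
Hence n ≥ 9.779435/(2·0.027²) = 6707.431.
The smallest integer n is 6708.

6708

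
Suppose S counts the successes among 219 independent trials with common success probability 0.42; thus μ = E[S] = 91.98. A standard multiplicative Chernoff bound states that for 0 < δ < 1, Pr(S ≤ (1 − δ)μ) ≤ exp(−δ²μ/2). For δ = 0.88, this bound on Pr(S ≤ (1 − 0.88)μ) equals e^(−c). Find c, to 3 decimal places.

35.615

c = δ²μ/2 = 0.88²·91.98/2 = 35.6147.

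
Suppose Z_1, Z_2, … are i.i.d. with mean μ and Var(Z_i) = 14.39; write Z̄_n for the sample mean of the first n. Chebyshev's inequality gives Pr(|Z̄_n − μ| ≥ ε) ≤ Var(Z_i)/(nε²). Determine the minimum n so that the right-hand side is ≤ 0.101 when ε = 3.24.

Require 14.39/(n·3.24²) ≤ 0.101, i.e. n ≥ 14.39/(0.101·3.24²) = 13.572.
The smallest integer n is 14.

14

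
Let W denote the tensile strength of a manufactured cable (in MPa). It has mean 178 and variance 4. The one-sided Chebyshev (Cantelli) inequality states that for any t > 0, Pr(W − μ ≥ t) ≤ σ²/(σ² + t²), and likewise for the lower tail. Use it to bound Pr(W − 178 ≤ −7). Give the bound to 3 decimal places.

Here σ² = 4 and t = 7, so σ² + t² = 53.
Cantelli's bound: 4/53 = 0.0755.

0.075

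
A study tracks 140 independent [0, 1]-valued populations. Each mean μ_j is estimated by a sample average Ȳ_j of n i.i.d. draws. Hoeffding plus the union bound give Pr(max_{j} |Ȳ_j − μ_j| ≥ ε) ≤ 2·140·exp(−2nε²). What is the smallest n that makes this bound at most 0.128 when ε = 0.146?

Need 2·140·exp(−2nε²) ≤ 0.128, i.e. exp(−2nε²) ≤ 0.128/280.
So 2nε² ≥ ln(280/0.128) = 7.690515.
Hence n ≥ 7.690515/(2·0.146²) = 180.393.
The smallest integer n is 181.

181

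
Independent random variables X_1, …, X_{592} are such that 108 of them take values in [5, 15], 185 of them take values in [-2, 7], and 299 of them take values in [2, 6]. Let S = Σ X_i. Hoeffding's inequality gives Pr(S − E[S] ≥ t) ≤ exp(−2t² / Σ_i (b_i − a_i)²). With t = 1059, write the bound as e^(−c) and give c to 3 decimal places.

Σ(b_i − a_i)² = 108·10² + 185·9² + 299·4² = 30569.
c = 2t² / 30569 = 2·1059² / 30569 = 73.3737.

73.374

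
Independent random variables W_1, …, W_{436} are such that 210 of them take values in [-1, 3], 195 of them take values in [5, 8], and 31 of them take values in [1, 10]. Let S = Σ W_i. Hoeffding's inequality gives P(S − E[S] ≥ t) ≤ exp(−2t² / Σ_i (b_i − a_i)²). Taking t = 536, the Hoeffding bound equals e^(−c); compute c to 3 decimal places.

75.346

Σ(b_i − a_i)² = 210·4² + 195·3² + 31·9² = 7626.
c = 2t² / 7626 = 2·536² / 7626 = 75.3464.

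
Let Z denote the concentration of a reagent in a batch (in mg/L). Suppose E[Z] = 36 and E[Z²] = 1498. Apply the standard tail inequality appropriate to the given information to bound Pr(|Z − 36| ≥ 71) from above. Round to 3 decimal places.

The first two moments determine the variance, so Chebyshev's inequality is the sharpest standard bound available.
Var(Z) = E[Z²] − (E[Z])² = 1498 − 1296 = 202.
Chebyshev's inequality: Pr(|Z − μ| ≥ t) ≤ Var(Z)/t² = 202/5041 = 0.0401.

0.040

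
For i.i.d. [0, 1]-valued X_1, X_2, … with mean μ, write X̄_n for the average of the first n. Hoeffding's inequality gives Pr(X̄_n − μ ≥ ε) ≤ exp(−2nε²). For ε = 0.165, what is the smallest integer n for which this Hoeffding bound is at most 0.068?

Require exp(−2nε²) ≤ 0.068, i.e. 2nε² ≥ ln(1/0.068) = 2.688248.
So n ≥ 2.688248 / (2·0.165²) = 49.371.
The smallest integer n is 50.

50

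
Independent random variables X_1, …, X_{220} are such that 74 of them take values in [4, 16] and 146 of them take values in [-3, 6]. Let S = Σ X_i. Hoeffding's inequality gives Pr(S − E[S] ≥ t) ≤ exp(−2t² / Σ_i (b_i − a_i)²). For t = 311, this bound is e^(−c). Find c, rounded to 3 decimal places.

Σ(b_i − a_i)² = 74·12² + 146·9² = 22482.
c = 2t² / 22482 = 2·311² / 22482 = 8.6043.

8.604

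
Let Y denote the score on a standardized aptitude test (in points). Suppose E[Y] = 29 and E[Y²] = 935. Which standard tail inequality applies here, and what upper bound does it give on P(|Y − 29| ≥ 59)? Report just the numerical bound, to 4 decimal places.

0.0270

The first two moments determine the variance, so Chebyshev's inequality is the sharpest standard bound available.
Var(Y) = E[Y²] − (E[Y])² = 935 − 841 = 94.
Chebyshev's inequality: P(|Y − μ| ≥ t) ≤ Var(Y)/t² = 94/3481 = 0.0270.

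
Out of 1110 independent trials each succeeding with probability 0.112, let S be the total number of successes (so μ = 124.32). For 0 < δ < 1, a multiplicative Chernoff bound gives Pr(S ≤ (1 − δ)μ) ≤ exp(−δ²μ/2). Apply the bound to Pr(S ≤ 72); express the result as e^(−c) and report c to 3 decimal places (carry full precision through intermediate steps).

11.009

Write 72 = (1 − δ)μ, so δ = 1 − 72/124.32 = 0.4208494…
Then the exponent is δ²μ/2 = (μ − 72)²/(2μ) = 11.009421.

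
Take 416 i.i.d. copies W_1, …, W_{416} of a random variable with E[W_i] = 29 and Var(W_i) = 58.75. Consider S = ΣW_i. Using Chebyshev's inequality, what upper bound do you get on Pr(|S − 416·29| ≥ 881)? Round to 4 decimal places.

0.0315

Var(S) = n·Var(W_i) = 416·58.75 = 24440.
Chebyshev: Pr(|S − 416·29| ≥ 881) ≤ Var(S)/881² = 24440/776161 = 0.0315.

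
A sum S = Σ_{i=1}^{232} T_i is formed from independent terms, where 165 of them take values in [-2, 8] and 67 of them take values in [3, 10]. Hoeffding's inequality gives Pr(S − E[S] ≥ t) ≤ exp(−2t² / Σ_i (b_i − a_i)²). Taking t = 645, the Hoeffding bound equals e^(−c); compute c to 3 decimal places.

42.059

Σ(b_i − a_i)² = 165·10² + 67·7² = 19783.
c = 2t² / 19783 = 2·645² / 19783 = 42.0588.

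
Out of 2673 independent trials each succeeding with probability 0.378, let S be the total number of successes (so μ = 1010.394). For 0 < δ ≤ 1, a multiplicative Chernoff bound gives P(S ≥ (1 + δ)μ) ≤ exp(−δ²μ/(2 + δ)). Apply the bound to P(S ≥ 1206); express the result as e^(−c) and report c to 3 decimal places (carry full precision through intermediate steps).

Write 1206 = (1 + δ)μ, so δ = 1206/1010.394 − 1 = 0.1935938…
Then the exponent is δ²μ/(2 + δ) = (1206 − μ)² / (μ·(2 + δ)) = 17.263044.

17.263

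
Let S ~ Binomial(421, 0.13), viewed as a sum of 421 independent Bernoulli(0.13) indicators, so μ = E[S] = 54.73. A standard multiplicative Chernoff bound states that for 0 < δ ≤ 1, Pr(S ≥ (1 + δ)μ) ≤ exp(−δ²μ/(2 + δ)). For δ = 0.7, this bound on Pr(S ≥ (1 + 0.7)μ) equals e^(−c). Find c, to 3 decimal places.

9.932

c = δ²μ/(2 + δ) = 0.7²·54.73/(2 + 0.7) = 9.9325.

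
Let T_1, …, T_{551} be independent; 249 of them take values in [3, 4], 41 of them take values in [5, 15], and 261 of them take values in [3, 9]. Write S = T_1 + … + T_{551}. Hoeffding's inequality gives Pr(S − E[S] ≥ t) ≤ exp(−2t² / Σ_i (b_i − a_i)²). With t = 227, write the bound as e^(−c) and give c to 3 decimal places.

7.498

Σ(b_i − a_i)² = 249·1² + 41·10² + 261·6² = 13745.
c = 2t² / 13745 = 2·227² / 13745 = 7.4979.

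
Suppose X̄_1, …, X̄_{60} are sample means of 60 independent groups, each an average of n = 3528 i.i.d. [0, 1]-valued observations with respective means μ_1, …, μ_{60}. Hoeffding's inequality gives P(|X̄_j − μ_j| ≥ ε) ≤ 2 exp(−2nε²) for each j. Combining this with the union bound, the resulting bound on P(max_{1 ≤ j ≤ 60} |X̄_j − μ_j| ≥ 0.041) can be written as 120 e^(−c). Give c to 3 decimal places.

11.861

Union bound over the 60 events: P(max_{1 ≤ j ≤ 60} |X̄_j − μ_j| ≥ 0.041) ≤ 60·2·exp(−2nε²) = 120 exp(−2·3528·0.041²).
So c = 2·3528·0.041² = 11.8611.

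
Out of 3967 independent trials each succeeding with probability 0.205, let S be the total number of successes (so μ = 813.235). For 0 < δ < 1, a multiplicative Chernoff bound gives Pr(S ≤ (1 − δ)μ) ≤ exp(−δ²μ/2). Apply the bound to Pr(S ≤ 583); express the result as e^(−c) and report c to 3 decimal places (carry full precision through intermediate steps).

Write 583 = (1 − δ)μ, so δ = 1 − 583/813.235 = 0.28311…
Then the exponent is δ²μ/2 = (μ − 583)²/(2μ) = 32.590921.

32.591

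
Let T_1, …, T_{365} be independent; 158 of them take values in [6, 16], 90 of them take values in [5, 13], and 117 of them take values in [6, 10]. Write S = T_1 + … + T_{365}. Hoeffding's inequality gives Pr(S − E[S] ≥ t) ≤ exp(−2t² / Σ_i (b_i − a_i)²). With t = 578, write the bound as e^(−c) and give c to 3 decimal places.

28.515

Σ(b_i − a_i)² = 158·10² + 90·8² + 117·4² = 23432.
c = 2t² / 23432 = 2·578² / 23432 = 28.5152.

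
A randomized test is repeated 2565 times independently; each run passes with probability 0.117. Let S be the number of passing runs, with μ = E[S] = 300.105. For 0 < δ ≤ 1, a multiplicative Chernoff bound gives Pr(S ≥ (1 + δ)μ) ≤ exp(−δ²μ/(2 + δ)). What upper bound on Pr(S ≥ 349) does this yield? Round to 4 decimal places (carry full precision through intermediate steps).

0.0251

Write 349 = (1 + δ)μ, so δ = 349/300.105 − 1 = 0.1629263…
Then the exponent is δ²μ/(2 + δ) = (349 − μ)² / (μ·(2 + δ)) = 3.683104.
Bound = exp(−3.683104) = 0.02514.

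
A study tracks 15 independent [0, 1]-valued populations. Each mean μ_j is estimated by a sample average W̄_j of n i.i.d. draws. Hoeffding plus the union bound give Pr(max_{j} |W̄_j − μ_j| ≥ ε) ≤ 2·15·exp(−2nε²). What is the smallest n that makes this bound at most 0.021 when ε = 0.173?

122

Need 2·15·exp(−2nε²) ≤ 0.021, i.e. exp(−2nε²) ≤ 0.021/30.
So 2nε² ≥ ln(30/0.021) = 7.264430.
Hence n ≥ 7.264430/(2·0.173²) = 121.361.
The smallest integer n is 122.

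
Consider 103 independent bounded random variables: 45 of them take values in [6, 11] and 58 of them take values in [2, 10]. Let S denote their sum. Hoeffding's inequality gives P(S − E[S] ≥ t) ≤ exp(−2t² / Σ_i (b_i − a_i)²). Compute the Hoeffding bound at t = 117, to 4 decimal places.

Σ(b_i − a_i)² = 45·5² + 58·8² = 4837.
Exponent = 2·117² / 4837 = 5.66012.
Bound = exp(−5.66012) = 0.00348.

0.0035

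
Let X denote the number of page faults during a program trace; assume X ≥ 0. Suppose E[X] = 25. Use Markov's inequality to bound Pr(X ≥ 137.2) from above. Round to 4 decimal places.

Markov's inequality: for a non-negative random variable, Pr(X ≥ a) ≤ E[X]/a.
Here E[X] = 25 and a = 137.2, so the bound is 25/137.2 = 0.1822.

0.1822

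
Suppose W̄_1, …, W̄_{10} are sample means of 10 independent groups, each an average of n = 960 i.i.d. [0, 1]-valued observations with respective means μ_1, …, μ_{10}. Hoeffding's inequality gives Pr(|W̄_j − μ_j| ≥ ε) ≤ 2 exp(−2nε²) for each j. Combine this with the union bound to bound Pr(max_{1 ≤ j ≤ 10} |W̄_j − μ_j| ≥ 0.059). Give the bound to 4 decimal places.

0.0250

Per-experiment Hoeffding bound: 2·exp(−2·960·0.059²) = 2·exp(−6.68352) = 0.0025027.
Union bound over 10 events: 10·0.0025027 = 0.02503.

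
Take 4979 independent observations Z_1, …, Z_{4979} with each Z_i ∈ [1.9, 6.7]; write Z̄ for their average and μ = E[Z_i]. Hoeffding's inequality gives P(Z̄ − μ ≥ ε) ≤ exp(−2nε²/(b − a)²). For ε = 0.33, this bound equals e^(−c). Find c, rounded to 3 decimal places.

47.067

c = 2nε²/(b − a)² = 2·4979·0.33² / 4.8² = 47.0671.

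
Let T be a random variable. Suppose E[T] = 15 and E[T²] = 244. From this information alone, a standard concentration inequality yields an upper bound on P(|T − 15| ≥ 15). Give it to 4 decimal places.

0.0844

The first two moments determine the variance, so Chebyshev's inequality is the sharpest standard bound available.
Var(T) = E[T²] − (E[T])² = 244 − 225 = 19.
Chebyshev's inequality: P(|T − μ| ≥ t) ≤ Var(T)/t² = 19/225 = 0.0844.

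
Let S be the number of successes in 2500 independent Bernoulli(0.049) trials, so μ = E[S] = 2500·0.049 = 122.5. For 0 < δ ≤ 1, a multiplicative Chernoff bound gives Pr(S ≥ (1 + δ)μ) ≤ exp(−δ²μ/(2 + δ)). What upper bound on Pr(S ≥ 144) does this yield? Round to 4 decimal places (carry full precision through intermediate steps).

0.1765

Write 144 = (1 + δ)μ, so δ = 144/122.5 − 1 = 0.1755102…
Then the exponent is δ²μ/(2 + δ) = (144 − μ)² / (μ·(2 + δ)) = 1.734522.
Bound = exp(−1.734522) = 0.17648.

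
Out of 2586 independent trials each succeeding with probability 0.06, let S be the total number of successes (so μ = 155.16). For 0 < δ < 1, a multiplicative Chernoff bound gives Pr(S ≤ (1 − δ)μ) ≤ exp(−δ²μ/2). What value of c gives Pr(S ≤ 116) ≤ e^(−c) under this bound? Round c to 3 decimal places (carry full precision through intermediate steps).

Write 116 = (1 − δ)μ, so δ = 1 − 116/155.16 = 0.2523846…
Then the exponent is δ²μ/2 = (μ − 116)²/(2μ) = 4.941691.

4.942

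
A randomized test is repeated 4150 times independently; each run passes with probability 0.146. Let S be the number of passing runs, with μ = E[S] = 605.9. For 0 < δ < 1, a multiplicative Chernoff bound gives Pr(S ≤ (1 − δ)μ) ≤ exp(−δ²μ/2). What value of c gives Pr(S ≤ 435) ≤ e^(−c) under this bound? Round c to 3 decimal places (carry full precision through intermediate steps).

24.102

Write 435 = (1 − δ)μ, so δ = 1 − 435/605.9 = 0.2820597…
Then the exponent is δ²μ/2 = (μ − 435)²/(2μ) = 24.102005.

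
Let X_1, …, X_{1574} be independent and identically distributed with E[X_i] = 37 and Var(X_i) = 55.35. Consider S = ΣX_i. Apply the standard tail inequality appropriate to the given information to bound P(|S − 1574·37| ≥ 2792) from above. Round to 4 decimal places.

0.0112

With mean and variance of each term known, Chebyshev's inequality bounds the deviation of the sum (or sample mean).
Var(S) = n·Var(X_i) = 1574·55.35 = 87120.9.
Chebyshev: P(|S − 1574·37| ≥ 2792) ≤ Var(S)/2792² = 87120.9/7795264 = 0.0112.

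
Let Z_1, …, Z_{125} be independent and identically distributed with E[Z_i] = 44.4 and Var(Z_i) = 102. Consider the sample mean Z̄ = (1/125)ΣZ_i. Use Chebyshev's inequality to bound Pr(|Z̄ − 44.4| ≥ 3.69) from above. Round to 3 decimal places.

0.060

Var(Z̄) = Var(Z_i)/n = 102/125 = 0.816.
Chebyshev: Pr(|Z̄ − 44.4| ≥ 3.69) ≤ Var(Z̄)/(3.69)² = 102/(125·3.69²) = 0.0599.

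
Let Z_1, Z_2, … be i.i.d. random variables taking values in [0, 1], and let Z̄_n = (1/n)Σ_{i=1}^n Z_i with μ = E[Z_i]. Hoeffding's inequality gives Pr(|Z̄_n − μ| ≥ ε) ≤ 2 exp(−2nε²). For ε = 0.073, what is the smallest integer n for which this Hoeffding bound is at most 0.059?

331

Require 2·exp(−2nε²) ≤ 0.059, i.e. 2nε² ≥ ln(2/0.059) = 3.523365.
So n ≥ 3.523365 / (2·0.073²) = 330.584.
The smallest integer n is 331.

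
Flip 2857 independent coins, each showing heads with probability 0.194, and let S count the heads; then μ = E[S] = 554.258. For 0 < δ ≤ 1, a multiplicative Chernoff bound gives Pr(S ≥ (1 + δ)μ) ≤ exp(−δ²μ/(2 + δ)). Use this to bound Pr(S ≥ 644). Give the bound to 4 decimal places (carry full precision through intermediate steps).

Write 644 = (1 + δ)μ, so δ = 644/554.258 − 1 = 0.1619138…
Then the exponent is δ²μ/(2 + δ) = (644 − μ)² / (μ·(2 + δ)) = 6.721112.
Bound = exp(−6.721112) = 0.00121.

0.0012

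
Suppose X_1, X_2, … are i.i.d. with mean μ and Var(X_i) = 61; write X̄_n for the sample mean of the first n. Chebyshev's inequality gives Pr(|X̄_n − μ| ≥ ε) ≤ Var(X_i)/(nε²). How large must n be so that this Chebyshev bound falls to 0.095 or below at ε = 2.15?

139

Require 61/(n·2.15²) ≤ 0.095, i.e. n ≥ 61/(0.095·2.15²) = 138.909.
The smallest integer n is 139.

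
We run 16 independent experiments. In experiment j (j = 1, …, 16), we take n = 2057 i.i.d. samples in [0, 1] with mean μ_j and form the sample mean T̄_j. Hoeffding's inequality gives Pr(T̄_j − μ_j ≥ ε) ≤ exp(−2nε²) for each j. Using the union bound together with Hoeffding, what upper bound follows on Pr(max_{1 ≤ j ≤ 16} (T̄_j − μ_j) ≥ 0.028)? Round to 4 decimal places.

Per-experiment Hoeffding bound: exp(−2·2057·0.028²) = exp(−3.22538) = 0.039741.
Union bound over 16 events: 16·0.039741 = 0.63585.

0.6359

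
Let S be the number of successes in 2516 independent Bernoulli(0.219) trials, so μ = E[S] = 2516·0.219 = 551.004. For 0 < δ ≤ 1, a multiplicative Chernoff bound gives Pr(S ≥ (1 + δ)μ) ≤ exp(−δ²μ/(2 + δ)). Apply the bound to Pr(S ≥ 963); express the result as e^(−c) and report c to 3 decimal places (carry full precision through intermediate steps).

Write 963 = (1 + δ)μ, so δ = 963/551.004 − 1 = 0.7477187…
Then the exponent is δ²μ/(2 + δ) = (963 − μ)² / (μ·(2 + δ)) = 112.113775.

112.114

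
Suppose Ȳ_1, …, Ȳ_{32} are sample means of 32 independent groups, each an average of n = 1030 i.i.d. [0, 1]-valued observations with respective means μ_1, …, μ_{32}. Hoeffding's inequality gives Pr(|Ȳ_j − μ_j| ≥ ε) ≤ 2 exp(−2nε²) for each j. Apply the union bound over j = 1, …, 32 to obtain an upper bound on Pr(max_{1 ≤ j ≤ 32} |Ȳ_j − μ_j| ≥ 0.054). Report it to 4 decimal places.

0.1575

Per-experiment Hoeffding bound: 2·exp(−2·1030·0.054²) = 2·exp(−6.00696) = 0.0049231.
Union bound over 32 events: 32·0.0049231 = 0.15754.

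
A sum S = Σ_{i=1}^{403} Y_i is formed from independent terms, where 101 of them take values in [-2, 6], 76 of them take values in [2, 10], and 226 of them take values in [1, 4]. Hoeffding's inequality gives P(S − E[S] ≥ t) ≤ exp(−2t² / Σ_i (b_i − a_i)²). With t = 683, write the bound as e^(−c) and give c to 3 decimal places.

Σ(b_i − a_i)² = 101·8² + 76·8² + 226·3² = 13362.
c = 2t² / 13362 = 2·683² / 13362 = 69.8232.

69.823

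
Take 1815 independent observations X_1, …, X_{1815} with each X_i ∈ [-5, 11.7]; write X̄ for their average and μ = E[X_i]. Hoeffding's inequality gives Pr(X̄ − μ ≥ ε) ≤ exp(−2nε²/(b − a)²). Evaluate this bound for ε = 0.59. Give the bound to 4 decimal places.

Exponent: 2nε²/(b − a)² = 2·1815·0.59² / 16.7² = 4.53083.
Bound = exp(−4.53083) = 0.01077.

0.0108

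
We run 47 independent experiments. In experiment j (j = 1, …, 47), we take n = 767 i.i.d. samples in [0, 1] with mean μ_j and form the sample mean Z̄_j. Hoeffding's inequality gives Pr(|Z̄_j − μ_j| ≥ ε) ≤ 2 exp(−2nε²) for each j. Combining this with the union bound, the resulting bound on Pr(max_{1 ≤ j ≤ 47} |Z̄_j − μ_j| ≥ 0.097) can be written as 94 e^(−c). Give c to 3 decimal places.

Union bound over the 47 events: Pr(max_{1 ≤ j ≤ 47} |Z̄_j − μ_j| ≥ 0.097) ≤ 47·2·exp(−2nε²) = 94 exp(−2·767·0.097²).
So c = 2·767·0.097² = 14.4334.

14.433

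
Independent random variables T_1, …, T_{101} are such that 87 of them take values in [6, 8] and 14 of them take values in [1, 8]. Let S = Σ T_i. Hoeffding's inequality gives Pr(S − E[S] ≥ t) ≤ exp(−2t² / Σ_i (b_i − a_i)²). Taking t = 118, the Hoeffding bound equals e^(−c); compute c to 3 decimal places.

Σ(b_i − a_i)² = 87·2² + 14·7² = 1034.
c = 2t² / 1034 = 2·118² / 1034 = 26.9323.

26.932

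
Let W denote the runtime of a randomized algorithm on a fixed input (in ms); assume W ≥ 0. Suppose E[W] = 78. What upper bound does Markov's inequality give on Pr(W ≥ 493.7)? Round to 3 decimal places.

Markov's inequality: for a non-negative random variable, Pr(W ≥ a) ≤ E[W]/a.
Here E[W] = 78 and a = 493.7, so the bound is 78/493.7 = 0.1580.

0.158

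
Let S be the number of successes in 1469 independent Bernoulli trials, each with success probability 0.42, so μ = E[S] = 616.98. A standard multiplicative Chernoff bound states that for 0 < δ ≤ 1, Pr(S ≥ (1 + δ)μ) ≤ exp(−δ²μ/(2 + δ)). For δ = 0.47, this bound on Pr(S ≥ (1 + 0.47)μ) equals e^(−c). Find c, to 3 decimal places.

c = δ²μ/(2 + δ) = 0.47²·616.98/(2 + 0.47) = 55.1785.

55.178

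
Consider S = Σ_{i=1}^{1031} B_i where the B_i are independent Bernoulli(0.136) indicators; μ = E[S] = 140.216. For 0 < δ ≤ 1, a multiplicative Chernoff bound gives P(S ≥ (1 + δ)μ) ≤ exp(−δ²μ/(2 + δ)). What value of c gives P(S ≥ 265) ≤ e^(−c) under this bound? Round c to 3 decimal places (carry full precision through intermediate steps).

38.427

Write 265 = (1 + δ)μ, so δ = 265/140.216 − 1 = 0.8899412…
Then the exponent is δ²μ/(2 + δ) = (265 − μ)² / (μ·(2 + δ)) = 38.426535.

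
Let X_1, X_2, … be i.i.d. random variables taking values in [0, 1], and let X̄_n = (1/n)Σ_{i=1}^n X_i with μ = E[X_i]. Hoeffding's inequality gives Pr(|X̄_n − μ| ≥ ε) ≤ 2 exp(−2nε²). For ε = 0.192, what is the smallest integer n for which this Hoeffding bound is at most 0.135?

37

Require 2·exp(−2nε²) ≤ 0.135, i.e. 2nε² ≥ ln(2/0.135) = 2.695628.
So n ≥ 2.695628 / (2·0.192²) = 36.562.
The smallest integer n is 37.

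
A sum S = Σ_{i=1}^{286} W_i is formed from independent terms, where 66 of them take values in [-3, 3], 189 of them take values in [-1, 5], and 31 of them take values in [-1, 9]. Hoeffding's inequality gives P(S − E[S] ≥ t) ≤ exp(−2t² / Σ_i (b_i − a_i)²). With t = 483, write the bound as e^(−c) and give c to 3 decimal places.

Σ(b_i − a_i)² = 66·6² + 189·6² + 31·10² = 12280.
c = 2t² / 12280 = 2·483² / 12280 = 37.9950.

37.995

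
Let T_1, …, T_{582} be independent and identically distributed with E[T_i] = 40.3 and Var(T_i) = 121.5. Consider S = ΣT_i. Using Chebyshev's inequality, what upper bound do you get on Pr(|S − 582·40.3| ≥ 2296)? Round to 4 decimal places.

Var(S) = n·Var(T_i) = 582·121.5 = 70713.
Chebyshev: Pr(|S − 582·40.3| ≥ 2296) ≤ Var(S)/2296² = 70713/5271616 = 0.0134.

0.0134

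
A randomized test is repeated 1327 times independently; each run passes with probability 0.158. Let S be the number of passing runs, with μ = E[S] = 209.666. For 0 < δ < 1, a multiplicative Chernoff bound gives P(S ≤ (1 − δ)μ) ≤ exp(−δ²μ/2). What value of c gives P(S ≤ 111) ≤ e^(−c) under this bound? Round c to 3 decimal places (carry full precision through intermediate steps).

Write 111 = (1 − δ)μ, so δ = 1 − 111/209.666 = 0.4705866…
Then the exponent is δ²μ/2 = (μ − 111)²/(2μ) = 23.215446.

23.215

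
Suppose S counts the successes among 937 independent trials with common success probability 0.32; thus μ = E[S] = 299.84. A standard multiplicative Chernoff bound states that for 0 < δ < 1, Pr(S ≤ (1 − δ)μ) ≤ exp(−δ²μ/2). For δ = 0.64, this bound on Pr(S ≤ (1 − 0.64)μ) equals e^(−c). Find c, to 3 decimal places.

61.407

c = δ²μ/2 = 0.64²·299.84/2 = 61.4072.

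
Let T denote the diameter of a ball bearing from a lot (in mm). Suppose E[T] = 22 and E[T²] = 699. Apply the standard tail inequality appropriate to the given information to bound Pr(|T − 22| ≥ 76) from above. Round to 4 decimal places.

The first two moments determine the variance, so Chebyshev's inequality is the sharpest standard bound available.
Var(T) = E[T²] − (E[T])² = 699 − 484 = 215.
Chebyshev's inequality: Pr(|T − μ| ≥ t) ≤ Var(T)/t² = 215/5776 = 0.0372.

0.0372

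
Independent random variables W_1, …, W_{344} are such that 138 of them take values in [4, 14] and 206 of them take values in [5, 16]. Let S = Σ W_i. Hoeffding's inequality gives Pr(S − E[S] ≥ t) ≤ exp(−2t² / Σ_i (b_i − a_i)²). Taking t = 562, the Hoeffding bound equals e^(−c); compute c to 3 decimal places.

Σ(b_i − a_i)² = 138·10² + 206·11² = 38726.
c = 2t² / 38726 = 2·562² / 38726 = 16.3117.

16.312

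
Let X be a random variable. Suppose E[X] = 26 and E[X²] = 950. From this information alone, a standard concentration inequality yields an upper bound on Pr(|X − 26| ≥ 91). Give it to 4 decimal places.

The first two moments determine the variance, so Chebyshev's inequality is the sharpest standard bound available.
Var(X) = E[X²] − (E[X])² = 950 − 676 = 274.
Chebyshev's inequality: Pr(|X − μ| ≥ t) ≤ Var(X)/t² = 274/8281 = 0.0331.

0.0331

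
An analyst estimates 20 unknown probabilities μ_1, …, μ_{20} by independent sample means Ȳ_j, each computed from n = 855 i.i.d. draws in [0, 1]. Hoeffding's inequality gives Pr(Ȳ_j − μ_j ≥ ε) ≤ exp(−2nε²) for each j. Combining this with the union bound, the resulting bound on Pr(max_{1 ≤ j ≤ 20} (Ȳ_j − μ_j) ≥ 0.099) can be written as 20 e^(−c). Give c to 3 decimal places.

16.760

Union bound over the 20 events: Pr(max_{1 ≤ j ≤ 20} (Ȳ_j − μ_j) ≥ 0.099) ≤ 20·exp(−2nε²) = 20 exp(−2·855·0.099²).
So c = 2·855·0.099² = 16.7597.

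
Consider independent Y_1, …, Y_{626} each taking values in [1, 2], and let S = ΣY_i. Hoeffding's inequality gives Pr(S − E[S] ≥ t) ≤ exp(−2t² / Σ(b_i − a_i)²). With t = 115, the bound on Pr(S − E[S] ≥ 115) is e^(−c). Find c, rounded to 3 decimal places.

42.252

Σ(b_i − a_i)² = 626·(1)² = 626.
c = 2t²/626 = 2·115²/626 = 42.2524.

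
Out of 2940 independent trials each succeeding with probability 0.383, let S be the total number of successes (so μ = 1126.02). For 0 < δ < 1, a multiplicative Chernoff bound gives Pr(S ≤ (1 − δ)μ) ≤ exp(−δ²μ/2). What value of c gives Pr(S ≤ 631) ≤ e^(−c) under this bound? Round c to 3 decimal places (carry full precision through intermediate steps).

108.810

Write 631 = (1 − δ)μ, so δ = 1 − 631/1126.02 = 0.4396192…
Then the exponent is δ²μ/2 = (μ − 631)²/(2μ) = 108.810146.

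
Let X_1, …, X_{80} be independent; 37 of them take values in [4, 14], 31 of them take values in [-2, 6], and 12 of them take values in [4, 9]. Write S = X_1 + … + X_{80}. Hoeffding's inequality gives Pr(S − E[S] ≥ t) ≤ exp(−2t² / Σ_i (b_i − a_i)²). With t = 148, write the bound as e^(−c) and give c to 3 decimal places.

Σ(b_i − a_i)² = 37·10² + 31·8² + 12·5² = 5984.
c = 2t² / 5984 = 2·148² / 5984 = 7.3209.

7.321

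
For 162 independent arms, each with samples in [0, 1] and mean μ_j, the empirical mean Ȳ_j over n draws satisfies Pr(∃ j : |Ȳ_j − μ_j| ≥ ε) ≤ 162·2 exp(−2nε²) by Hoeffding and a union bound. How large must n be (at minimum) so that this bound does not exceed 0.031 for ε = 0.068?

Need 2·162·exp(−2nε²) ≤ 0.031, i.e. exp(−2nε²) ≤ 0.031/324.
So 2nε² ≥ ln(324/0.031) = 9.254512.
Hence n ≥ 9.254512/(2·0.068²) = 1000.704.
The smallest integer n is 1001.

1001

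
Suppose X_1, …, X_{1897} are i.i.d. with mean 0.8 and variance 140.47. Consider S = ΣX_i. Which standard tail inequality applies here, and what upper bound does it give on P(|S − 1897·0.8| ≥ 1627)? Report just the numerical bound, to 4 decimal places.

With mean and variance of each term known, Chebyshev's inequality bounds the deviation of the sum (or sample mean).
Var(S) = n·Var(X_i) = 1897·140.47 = 266471.59.
Chebyshev: P(|S − 1897·0.8| ≥ 1627) ≤ Var(S)/1627² = 266471.59/2647129 = 0.1007.

0.1007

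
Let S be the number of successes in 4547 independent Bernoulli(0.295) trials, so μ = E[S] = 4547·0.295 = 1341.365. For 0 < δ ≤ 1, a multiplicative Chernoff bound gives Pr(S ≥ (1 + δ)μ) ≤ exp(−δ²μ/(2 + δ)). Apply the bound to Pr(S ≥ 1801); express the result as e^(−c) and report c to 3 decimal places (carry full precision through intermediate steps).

Write 1801 = (1 + δ)μ, so δ = 1801/1341.365 − 1 = 0.3426621…
Then the exponent is δ²μ/(2 + δ) = (1801 − μ)² / (μ·(2 + δ)) = 67.230997.

67.231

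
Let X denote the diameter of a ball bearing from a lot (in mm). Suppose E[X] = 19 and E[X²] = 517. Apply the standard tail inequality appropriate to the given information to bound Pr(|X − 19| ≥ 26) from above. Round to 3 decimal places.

The first two moments determine the variance, so Chebyshev's inequality is the sharpest standard bound available.
Var(X) = E[X²] − (E[X])² = 517 − 361 = 156.
Chebyshev's inequality: Pr(|X − μ| ≥ t) ≤ Var(X)/t² = 156/676 = 0.2308.

0.231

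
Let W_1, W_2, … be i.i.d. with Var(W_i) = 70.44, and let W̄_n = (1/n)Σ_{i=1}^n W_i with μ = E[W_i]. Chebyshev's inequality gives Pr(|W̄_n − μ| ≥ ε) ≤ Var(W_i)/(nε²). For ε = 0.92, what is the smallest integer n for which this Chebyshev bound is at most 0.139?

599

Require 70.44/(n·0.92²) ≤ 0.139, i.e. n ≥ 70.44/(0.139·0.92²) = 598.727.
The smallest integer n is 599.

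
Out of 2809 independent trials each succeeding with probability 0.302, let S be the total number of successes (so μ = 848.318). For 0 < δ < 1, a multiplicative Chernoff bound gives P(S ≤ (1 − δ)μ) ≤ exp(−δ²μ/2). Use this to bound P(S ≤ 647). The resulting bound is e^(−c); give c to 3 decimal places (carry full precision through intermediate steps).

23.888

Write 647 = (1 − δ)μ, so δ = 1 − 647/848.318 = 0.2373143…
Then the exponent is δ²μ/2 = (μ − 647)²/(2μ) = 23.887821.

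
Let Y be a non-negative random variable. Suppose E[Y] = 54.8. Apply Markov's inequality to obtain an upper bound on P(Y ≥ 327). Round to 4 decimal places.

Markov's inequality: for a non-negative random variable, P(Y ≥ a) ≤ E[Y]/a.
Here E[Y] = 54.8 and a = 327, so the bound is 54.8/327 = 0.1676.

0.1676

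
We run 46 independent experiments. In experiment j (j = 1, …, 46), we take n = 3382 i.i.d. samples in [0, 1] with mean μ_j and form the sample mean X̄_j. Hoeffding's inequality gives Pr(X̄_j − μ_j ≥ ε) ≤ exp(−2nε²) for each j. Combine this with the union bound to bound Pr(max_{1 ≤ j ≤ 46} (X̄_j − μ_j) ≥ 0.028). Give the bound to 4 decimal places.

Per-experiment Hoeffding bound: exp(−2·3382·0.028²) = exp(−5.30298) = 0.0049768.
Union bound over 46 events: 46·0.0049768 = 0.22893.

0.2289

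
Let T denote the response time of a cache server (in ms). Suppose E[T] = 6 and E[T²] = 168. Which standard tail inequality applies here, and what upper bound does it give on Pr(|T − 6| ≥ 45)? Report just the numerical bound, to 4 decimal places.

The first two moments determine the variance, so Chebyshev's inequality is the sharpest standard bound available.
Var(T) = E[T²] − (E[T])² = 168 − 36 = 132.
Chebyshev's inequality: Pr(|T − μ| ≥ t) ≤ Var(T)/t² = 132/2025 = 0.0652.

0.0652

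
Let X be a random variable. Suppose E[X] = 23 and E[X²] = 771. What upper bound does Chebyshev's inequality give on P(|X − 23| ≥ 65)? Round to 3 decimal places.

Var(X) = E[X²] − (E[X])² = 771 − 529 = 242.
Chebyshev's inequality: P(|X − μ| ≥ t) ≤ Var(X)/t² = 242/4225 = 0.0573.

0.057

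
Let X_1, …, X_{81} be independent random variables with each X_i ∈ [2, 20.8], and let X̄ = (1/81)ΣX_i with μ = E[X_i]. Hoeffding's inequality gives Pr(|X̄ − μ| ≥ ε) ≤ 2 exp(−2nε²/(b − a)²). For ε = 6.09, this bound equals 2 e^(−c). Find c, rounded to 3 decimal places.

16.999

c = 2nε²/(b − a)² = 2·81·6.09² / 18.8² = 16.9994.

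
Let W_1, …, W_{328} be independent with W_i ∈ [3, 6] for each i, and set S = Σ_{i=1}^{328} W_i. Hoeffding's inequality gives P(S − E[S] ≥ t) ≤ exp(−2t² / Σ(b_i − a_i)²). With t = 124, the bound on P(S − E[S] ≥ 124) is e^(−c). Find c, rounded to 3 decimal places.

Σ(b_i − a_i)² = 328·(3)² = 2952.
c = 2t²/2952 = 2·124²/2952 = 10.4173.

10.417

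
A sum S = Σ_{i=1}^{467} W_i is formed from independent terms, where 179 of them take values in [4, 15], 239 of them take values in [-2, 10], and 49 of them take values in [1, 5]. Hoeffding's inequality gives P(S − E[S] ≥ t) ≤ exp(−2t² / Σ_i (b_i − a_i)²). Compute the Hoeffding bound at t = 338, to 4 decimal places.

0.0180

Σ(b_i − a_i)² = 179·11² + 239·12² + 49·4² = 56859.
Exponent = 2·338² / 56859 = 4.01850.
Bound = exp(−4.01850) = 0.01798.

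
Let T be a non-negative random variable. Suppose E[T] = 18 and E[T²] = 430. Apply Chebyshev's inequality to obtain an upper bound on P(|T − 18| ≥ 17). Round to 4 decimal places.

Var(T) = E[T²] − (E[T])² = 430 − 324 = 106.
Chebyshev's inequality: P(|T − μ| ≥ t) ≤ Var(T)/t² = 106/289 = 0.3668.

0.3668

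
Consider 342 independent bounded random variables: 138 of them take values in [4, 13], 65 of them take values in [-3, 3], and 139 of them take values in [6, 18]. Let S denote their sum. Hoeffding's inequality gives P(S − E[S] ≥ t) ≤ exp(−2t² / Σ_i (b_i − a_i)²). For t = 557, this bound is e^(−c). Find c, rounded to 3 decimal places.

Σ(b_i − a_i)² = 138·9² + 65·6² + 139·12² = 33534.
c = 2t² / 33534 = 2·557² / 33534 = 18.5035.

18.504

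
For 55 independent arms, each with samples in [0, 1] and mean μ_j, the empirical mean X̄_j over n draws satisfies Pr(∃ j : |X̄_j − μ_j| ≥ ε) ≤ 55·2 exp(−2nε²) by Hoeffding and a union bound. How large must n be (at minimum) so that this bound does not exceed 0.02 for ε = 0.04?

Need 2·55·exp(−2nε²) ≤ 0.02, i.e. exp(−2nε²) ≤ 0.02/110.
So 2nε² ≥ ln(110/0.02) = 8.612503.
Hence n ≥ 8.612503/(2·0.04²) = 2691.407.
The smallest integer n is 2692.

2692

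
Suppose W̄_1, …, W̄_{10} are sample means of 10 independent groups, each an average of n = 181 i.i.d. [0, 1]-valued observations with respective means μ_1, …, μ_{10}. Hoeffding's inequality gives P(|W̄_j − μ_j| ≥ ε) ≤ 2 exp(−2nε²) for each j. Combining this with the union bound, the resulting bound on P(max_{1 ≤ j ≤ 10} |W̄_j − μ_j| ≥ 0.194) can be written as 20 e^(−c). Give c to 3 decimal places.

13.624

Union bound over the 10 events: P(max_{1 ≤ j ≤ 10} |W̄_j − μ_j| ≥ 0.194) ≤ 10·2·exp(−2nε²) = 20 exp(−2·181·0.194²).
So c = 2·181·0.194² = 13.6242.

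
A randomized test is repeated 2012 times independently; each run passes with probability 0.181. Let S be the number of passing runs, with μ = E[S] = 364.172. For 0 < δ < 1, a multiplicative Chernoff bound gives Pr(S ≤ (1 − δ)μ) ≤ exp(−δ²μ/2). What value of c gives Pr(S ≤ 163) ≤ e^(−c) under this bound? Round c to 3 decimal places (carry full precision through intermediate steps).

Write 163 = (1 − δ)μ, so δ = 1 − 163/364.172 = 0.5524093…
Then the exponent is δ²μ/2 = (μ − 163)²/(2μ) = 55.564642.

55.565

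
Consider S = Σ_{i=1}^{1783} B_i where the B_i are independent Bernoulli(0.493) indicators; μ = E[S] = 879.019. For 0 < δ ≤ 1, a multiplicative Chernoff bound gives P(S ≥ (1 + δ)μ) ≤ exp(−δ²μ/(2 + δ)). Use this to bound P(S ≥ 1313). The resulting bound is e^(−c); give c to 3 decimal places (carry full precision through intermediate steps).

Write 1313 = (1 + δ)μ, so δ = 1313/879.019 − 1 = 0.4937106…
Then the exponent is δ²μ/(2 + δ) = (1313 − μ)² / (μ·(2 + δ)) = 85.920564.

85.921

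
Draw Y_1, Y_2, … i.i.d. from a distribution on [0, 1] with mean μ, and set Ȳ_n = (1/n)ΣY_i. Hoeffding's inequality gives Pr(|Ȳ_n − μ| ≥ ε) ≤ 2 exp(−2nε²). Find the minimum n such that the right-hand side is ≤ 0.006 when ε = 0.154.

123

Require 2·exp(−2nε²) ≤ 0.006, i.e. 2nε² ≥ ln(2/0.006) = 5.809143.
So n ≥ 5.809143 / (2·0.154²) = 122.473.
The smallest integer n is 123.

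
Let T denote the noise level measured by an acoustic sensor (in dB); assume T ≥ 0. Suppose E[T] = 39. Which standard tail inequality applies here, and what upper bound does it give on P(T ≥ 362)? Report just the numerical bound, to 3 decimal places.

Only the mean of a non-negative variable is known, so Markov's inequality is the applicable tail bound.
Markov's inequality: for a non-negative random variable, P(T ≥ a) ≤ E[T]/a.
Here E[T] = 39 and a = 362, so the bound is 39/362 = 0.1077.

0.108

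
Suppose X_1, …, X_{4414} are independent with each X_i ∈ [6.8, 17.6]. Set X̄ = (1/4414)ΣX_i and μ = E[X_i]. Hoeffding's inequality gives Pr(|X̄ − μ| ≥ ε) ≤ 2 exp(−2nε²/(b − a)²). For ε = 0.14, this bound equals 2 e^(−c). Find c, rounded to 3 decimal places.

c = 2nε²/(b − a)² = 2·4414·0.14² / 10.8² = 1.4834.

1.483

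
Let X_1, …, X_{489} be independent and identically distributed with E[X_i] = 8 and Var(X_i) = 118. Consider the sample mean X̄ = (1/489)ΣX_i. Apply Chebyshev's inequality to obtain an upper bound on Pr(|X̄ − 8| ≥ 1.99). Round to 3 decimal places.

0.061

Var(X̄) = Var(X_i)/n = 118/489 = 0.24131.
Chebyshev: Pr(|X̄ − 8| ≥ 1.99) ≤ Var(X̄)/(1.99)² = 118/(489·1.99²) = 0.0609.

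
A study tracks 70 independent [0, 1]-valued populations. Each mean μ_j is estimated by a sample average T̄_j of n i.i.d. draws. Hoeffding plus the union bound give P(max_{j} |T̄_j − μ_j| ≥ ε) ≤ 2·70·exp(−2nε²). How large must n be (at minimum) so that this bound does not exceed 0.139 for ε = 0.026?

Need 2·70·exp(−2nε²) ≤ 0.139, i.e. exp(−2nε²) ≤ 0.139/140.
So 2nε² ≥ ln(140/0.139) = 6.914924.
Hence n ≥ 6.914924/(2·0.026²) = 5114.589.
The smallest integer n is 5115.

5115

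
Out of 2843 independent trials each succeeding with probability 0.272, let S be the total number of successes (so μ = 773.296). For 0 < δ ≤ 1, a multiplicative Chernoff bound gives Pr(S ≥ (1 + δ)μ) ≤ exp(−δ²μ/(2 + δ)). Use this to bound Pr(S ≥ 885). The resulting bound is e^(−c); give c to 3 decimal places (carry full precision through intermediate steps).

7.524

Write 885 = (1 + δ)μ, so δ = 885/773.296 − 1 = 0.1444518…
Then the exponent is δ²μ/(2 + δ) = (885 − μ)² / (μ·(2 + δ)) = 7.524461.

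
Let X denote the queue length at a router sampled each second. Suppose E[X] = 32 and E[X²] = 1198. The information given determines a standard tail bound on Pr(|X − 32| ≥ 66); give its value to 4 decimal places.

The first two moments determine the variance, so Chebyshev's inequality is the sharpest standard bound available.
Var(X) = E[X²] − (E[X])² = 1198 − 1024 = 174.
Chebyshev's inequality: Pr(|X − μ| ≥ t) ≤ Var(X)/t² = 174/4356 = 0.0399.

0.0399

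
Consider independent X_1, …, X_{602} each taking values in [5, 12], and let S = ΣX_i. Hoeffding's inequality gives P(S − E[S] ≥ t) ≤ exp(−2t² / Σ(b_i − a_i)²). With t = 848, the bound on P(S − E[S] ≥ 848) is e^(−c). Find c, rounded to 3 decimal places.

48.756

Σ(b_i − a_i)² = 602·(7)² = 29498.
c = 2t²/29498 = 2·848²/29498 = 48.7561.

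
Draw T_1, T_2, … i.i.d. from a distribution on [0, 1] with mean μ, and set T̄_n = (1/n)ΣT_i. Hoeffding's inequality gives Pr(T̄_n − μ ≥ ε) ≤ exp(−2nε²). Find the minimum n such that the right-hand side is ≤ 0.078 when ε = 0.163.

Require exp(−2nε²) ≤ 0.078, i.e. 2nε² ≥ ln(1/0.078) = 2.551046.
So n ≥ 2.551046 / (2·0.163²) = 48.008.
The smallest integer n is 49.

49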